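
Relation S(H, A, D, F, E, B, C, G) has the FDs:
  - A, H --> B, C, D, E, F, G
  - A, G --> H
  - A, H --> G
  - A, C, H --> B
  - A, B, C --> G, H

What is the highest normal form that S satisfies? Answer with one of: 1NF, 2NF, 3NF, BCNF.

Candidate keys: {A, B, C}, {A, G}, {A, H}. Prime attributes: {A, B, C, G, H}.
Every FD has a superkey on the left, so the relation is in BCNF.

BCNF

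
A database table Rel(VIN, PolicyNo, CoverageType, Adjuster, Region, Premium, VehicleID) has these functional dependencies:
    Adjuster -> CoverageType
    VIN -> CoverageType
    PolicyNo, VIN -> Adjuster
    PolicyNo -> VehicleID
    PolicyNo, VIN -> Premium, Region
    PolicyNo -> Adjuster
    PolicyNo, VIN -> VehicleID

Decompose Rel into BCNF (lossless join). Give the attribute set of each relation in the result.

Candidate key of the original relation: {PolicyNo, VIN}.
{Adjuster, CoverageType, PolicyNo, Premium, Region, VIN, VehicleID}: {Adjuster} determines {Adjuster, CoverageType} here but is not a superkey — split on Adjuster -> CoverageType, giving {Adjuster, CoverageType} and {Adjuster, PolicyNo, Premium, Region, VIN, VehicleID}.
{Adjuster, CoverageType} is in BCNF.
{Adjuster, PolicyNo, Premium, Region, VIN, VehicleID}: {PolicyNo} determines {Adjuster, PolicyNo, VehicleID} here but is not a superkey — split on PolicyNo -> Adjuster, VehicleID, giving {Adjuster, PolicyNo, VehicleID} and {PolicyNo, Premium, Region, VIN}.
{Adjuster, PolicyNo, VehicleID} is in BCNF.
{PolicyNo, Premium, Region, VIN} is in BCNF.

{Adjuster, CoverageType}; {Adjuster, PolicyNo, VehicleID}; {PolicyNo, Premium, Region, VIN}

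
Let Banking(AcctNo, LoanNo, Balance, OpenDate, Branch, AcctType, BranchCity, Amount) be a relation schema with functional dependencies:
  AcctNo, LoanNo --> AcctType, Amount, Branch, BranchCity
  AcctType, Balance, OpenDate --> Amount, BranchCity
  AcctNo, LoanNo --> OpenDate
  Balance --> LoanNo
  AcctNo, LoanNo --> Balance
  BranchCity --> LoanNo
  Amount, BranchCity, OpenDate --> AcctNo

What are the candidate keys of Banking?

{AcctNo, Balance}, {AcctNo, BranchCity}, {AcctNo, LoanNo}, {AcctType, Balance, OpenDate}, {Amount, BranchCity, OpenDate}

{AcctNo, Balance}⁺ = {AcctNo, AcctType, Amount, Balance, Branch, BranchCity, LoanNo, OpenDate} — all of the relation — so {AcctNo, Balance} is a candidate key.
{AcctNo, BranchCity}⁺ = {AcctNo, AcctType, Amount, Balance, Branch, BranchCity, LoanNo, OpenDate} — all of the relation — so {AcctNo, BranchCity} is a candidate key.
{AcctNo, LoanNo}⁺ = {AcctNo, AcctType, Amount, Balance, Branch, BranchCity, LoanNo, OpenDate} — all of the relation — so {AcctNo, LoanNo} is a candidate key.
{AcctType, Balance, OpenDate}⁺ = {AcctNo, AcctType, Amount, Balance, Branch, BranchCity, LoanNo, OpenDate} — all of the relation — so {AcctType, Balance, OpenDate} is a candidate key.
{Amount, BranchCity, OpenDate}⁺ = {AcctNo, AcctType, Amount, Balance, Branch, BranchCity, LoanNo, OpenDate} — all of the relation — so {Amount, BranchCity, OpenDate} is a candidate key.
Any other superkey properly contains one of these, so there are no further candidate keys.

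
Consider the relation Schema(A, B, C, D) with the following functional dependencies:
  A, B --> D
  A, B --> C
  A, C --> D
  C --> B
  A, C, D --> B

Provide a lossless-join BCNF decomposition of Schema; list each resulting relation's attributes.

{A, C, D}; {B, C}

Candidate keys of the original relation: {A, B}, {A, C}.
Within {A, B, C, D}: {C}⁺ ∩ {A, B, C, D} = {B, C}, not the whole set, so C --> B violates BCNF; decompose into {B, C} and {A, C, D}.
{B, C} is in BCNF.
{A, C, D} is in BCNF.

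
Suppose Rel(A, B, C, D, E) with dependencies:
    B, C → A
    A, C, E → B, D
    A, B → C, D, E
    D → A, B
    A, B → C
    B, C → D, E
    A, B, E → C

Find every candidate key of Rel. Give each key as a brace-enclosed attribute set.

{A, B}, {A, C, E}, {B, C}, {D}

Closure of {D} is {A, B, C, D, E}, the whole schema; {D} is a candidate key.
Closure of {A, B} is {A, B, C, D, E}, the whole schema; {A, B} is a candidate key.
Closure of {B, C} is {A, B, C, D, E}, the whole schema; {B, C} is a candidate key.
Closure of {A, C, E} is {A, B, C, D, E}, the whole schema; {A, C, E} is a candidate key.
Any other superkey properly contains one of these, so there are no further candidate keys.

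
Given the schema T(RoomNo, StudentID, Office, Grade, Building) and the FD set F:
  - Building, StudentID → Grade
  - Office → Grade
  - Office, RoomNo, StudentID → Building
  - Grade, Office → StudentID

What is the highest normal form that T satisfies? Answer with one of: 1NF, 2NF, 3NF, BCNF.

1NF

Candidate key: {Office, RoomNo}. Prime attributes: {Office, RoomNo}.
Building, StudentID → Grade breaks BCNF: {Building, StudentID}⁺ = {Building, Grade, StudentID}, so {Building, StudentID} is not a superkey.
Because {Grade} is non-prime and the left side of Building, StudentID → Grade is not a superkey, the relation is not in 3NF.
The proper key subset {Office} of {Office, RoomNo} determines non-prime {Grade, StudentID}, so the relation is not even in 2NF.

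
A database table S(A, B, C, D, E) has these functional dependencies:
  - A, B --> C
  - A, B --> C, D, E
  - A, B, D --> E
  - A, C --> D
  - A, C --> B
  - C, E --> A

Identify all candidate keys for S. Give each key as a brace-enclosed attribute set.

{A, B} is a candidate key since {A, B}⁺ = {A, B, C, D, E} covers every attribute.
{A, C} is a candidate key since {A, C}⁺ = {A, B, C, D, E} covers every attribute.
{C, E} is a candidate key since {C, E}⁺ = {A, B, C, D, E} covers every attribute.
Any other superkey properly contains one of these, so there are no further candidate keys.

{A, B}, {A, C}, {C, E}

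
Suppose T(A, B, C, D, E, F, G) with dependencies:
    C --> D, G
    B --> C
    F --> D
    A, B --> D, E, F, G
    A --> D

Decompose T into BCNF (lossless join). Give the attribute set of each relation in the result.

Candidate key of the original relation: {A, B}.
Within {A, B, C, D, E, F, G}: {C}⁺ ∩ {A, B, C, D, E, F, G} = {C, D, G}, not the whole set, so C --> D, G violates BCNF; decompose into {C, D, G} and {A, B, C, E, F}.
{C, D, G} is in BCNF.
Within {A, B, C, E, F}: {B}⁺ ∩ {A, B, C, E, F} = {B, C}, not the whole set, so B --> C violates BCNF; decompose into {B, C} and {A, B, E, F}.
{B, C} is in BCNF.
{A, B, E, F} is in BCNF.

{A, B, E, F}; {B, C}; {C, D, G}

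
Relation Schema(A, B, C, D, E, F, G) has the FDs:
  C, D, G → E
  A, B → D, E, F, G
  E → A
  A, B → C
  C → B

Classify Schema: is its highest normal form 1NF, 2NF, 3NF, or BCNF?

Candidate keys: {A, B}, {A, C}, {B, E}, {C, D, G}, {C, E}. Prime attributes: {A, B, C, D, E, G}.
For E → A we have {E}⁺ = {A, E}; {E} is not a superkey, so BCNF fails.
Since {A} ⊆ prime attributes and every other non-superkey FD also has a prime right side, the schema is in 3NF.

3NF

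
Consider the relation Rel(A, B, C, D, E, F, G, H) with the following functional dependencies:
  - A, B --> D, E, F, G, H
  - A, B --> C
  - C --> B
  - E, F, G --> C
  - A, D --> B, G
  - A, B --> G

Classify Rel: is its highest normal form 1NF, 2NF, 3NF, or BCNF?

Candidate keys: {A, B}, {A, C}, {A, D}, {A, E, F, G}. Prime attributes: {A, B, C, D, E, F, G}.
C --> B: {C}⁺ = {B, C}, which is not all of the attributes, so the left side is not a superkey — BCNF is violated.
Its right-hand attributes {B} are all prime, as are those of every other non-superkey FD — the relation is in 3NF.

3NF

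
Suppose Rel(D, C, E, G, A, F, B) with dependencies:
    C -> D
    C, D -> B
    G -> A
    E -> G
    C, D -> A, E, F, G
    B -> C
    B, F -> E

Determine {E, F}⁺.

Start with {E, F}.
E -> G applies; add {G} → now {E, F, G}.
G -> A applies; add {A} → now {A, E, F, G}.
No further FD applies.

{A, E, F, G}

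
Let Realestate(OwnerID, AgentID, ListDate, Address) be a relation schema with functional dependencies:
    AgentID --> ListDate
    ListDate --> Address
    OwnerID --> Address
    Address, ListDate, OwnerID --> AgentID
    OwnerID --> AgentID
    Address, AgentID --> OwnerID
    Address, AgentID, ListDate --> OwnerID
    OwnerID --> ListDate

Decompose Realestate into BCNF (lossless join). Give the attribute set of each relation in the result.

Candidate keys of the original relation: {AgentID}, {OwnerID}.
In {Address, AgentID, ListDate, OwnerID}, {ListDate} is not a superkey ({ListDate}⁺ restricted to this set is {Address, ListDate}), so split on ListDate --> Address into {Address, ListDate} and {AgentID, ListDate, OwnerID}.
{Address, ListDate} has no BCNF violation.
{AgentID, ListDate, OwnerID} has no BCNF violation.

{Address, ListDate}; {AgentID, ListDate, OwnerID}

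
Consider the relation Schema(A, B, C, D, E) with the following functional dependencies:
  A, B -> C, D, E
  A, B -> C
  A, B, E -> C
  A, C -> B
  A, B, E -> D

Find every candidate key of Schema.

{A} never appears on the right of any FD, so every key must include it.
{A, B} is a candidate key since {A, B}⁺ = {A, B, C, D, E} covers every attribute.
{A, C} is a candidate key since {A, C}⁺ = {A, B, C, D, E} covers every attribute.
Any other superkey properly contains one of these, so there are no further candidate keys.

{A, B}, {A, C}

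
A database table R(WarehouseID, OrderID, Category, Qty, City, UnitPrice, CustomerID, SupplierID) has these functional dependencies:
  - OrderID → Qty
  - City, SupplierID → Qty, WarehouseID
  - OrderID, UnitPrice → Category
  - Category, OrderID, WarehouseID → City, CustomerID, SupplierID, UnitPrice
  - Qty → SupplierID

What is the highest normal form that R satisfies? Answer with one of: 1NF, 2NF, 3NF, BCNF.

Candidate keys: {Category, City, OrderID}, {Category, OrderID, WarehouseID}, {City, OrderID, UnitPrice}, {OrderID, UnitPrice, WarehouseID}. Prime attributes: {Category, City, OrderID, UnitPrice, WarehouseID}.
OrderID → Qty: {OrderID}⁺ = {OrderID, Qty, SupplierID}, which is not all of the attributes, so the left side is not a superkey — BCNF is violated.
OrderID → Qty has non-prime {Qty} on the right and a non-superkey on the left, so 3NF fails.
Since {OrderID} ⊂ {Category, City, OrderID} and {OrderID}⁺ ⊇ {Qty, SupplierID} with {Qty, SupplierID} non-prime, there is a partial dependency; 2NF fails.

1NF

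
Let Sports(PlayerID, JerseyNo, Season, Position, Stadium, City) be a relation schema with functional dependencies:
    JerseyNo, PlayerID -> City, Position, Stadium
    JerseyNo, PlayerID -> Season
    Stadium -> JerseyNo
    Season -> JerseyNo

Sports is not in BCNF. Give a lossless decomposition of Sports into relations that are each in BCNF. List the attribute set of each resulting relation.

{City, PlayerID, Position, Season, Stadium}; {JerseyNo, Stadium}

Candidate keys of the original relation: {JerseyNo, PlayerID}, {PlayerID, Season}, {PlayerID, Stadium}.
{City, JerseyNo, PlayerID, Position, Season, Stadium}: {Stadium} determines {JerseyNo, Stadium} here but is not a superkey — split on Stadium -> JerseyNo, giving {JerseyNo, Stadium} and {City, PlayerID, Position, Season, Stadium}.
{JerseyNo, Stadium} is in BCNF.
{City, PlayerID, Position, Season, Stadium} is in BCNF.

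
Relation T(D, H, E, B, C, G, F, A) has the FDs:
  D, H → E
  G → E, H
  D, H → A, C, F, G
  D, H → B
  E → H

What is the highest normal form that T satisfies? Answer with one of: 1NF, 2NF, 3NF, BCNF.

3NF

Candidate keys: {D, E}, {D, G}, {D, H}. Prime attributes: {D, E, G, H}.
G → E, H: {G}⁺ = {E, G, H}, which is not all of the attributes, so the left side is not a superkey — BCNF is violated.
Since {E, H} ⊆ prime attributes and every other non-superkey FD also has a prime right side, the schema is in 3NF.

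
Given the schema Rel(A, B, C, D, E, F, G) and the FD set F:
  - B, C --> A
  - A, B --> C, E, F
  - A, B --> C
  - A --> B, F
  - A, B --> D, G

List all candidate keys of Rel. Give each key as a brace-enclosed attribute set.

{A} is a candidate key since {A}⁺ = {A, B, C, D, E, F, G} covers every attribute.
{B, C} is a candidate key since {B, C}⁺ = {A, B, C, D, E, F, G} covers every attribute.
These are minimal and exhaustive — every other superkey contains one of them.

{A}, {B, C}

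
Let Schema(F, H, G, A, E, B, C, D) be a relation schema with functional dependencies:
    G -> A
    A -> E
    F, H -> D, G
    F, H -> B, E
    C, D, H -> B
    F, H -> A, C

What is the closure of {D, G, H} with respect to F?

Start with {D, G, H}.
G -> A applies; add {A} → now {A, D, G, H}.
A -> E applies; add {E} → now {A, D, E, G, H}.
No further FD applies.

{A, D, E, G, H}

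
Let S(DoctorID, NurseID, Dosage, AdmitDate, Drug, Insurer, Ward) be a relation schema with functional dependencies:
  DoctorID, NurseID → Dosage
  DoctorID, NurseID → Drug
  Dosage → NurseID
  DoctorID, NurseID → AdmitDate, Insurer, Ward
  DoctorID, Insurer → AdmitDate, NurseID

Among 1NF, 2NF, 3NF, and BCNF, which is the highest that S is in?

Candidate keys: {DoctorID, Dosage}, {DoctorID, Insurer}, {DoctorID, NurseID}. Prime attributes: {DoctorID, Dosage, Insurer, NurseID}.
Dosage → NurseID: {Dosage}⁺ = {Dosage, NurseID}, which is not all of the attributes, so the left side is not a superkey — BCNF is violated.
Since {NurseID} ⊆ prime attributes and every other non-superkey FD also has a prime right side, the schema is in 3NF.

3NF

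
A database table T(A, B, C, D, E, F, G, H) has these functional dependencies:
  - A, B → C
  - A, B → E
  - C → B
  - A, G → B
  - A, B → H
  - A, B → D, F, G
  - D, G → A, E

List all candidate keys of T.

{A, B}, {A, C}, {A, G}, {D, G}

{A, B} is a candidate key since {A, B}⁺ = {A, B, C, D, E, F, G, H} covers every attribute.
{A, C} is a candidate key since {A, C}⁺ = {A, B, C, D, E, F, G, H} covers every attribute.
{A, G} is a candidate key since {A, G}⁺ = {A, B, C, D, E, F, G, H} covers every attribute.
{D, G} is a candidate key since {D, G}⁺ = {A, B, C, D, E, F, G, H} covers every attribute.
These are minimal and exhaustive — every other superkey contains one of them.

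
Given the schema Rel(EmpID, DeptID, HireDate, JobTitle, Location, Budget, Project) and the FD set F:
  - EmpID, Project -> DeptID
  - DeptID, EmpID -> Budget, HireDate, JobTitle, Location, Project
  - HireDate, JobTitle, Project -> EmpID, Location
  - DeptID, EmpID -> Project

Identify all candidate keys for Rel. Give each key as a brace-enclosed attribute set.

{DeptID, EmpID}⁺ = {Budget, DeptID, EmpID, HireDate, JobTitle, Location, Project}, which is every attribute, so {DeptID, EmpID} is a candidate key.
{EmpID, Project}⁺ = {Budget, DeptID, EmpID, HireDate, JobTitle, Location, Project}, which is every attribute, so {EmpID, Project} is a candidate key.
{HireDate, JobTitle, Project}⁺ = {Budget, DeptID, EmpID, HireDate, JobTitle, Location, Project}, which is every attribute, so {HireDate, JobTitle, Project} is a candidate key.
These are minimal and exhaustive — every other superkey contains one of them.

{DeptID, EmpID}, {EmpID, Project}, {HireDate, JobTitle, Project}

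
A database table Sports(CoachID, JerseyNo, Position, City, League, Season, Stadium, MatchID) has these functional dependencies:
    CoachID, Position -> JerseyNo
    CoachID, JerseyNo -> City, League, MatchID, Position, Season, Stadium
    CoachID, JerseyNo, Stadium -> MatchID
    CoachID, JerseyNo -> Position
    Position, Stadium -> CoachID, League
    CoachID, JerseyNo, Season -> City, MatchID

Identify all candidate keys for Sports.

{CoachID, JerseyNo}, {CoachID, Position}, {Position, Stadium}

Closure of {CoachID, JerseyNo} is {City, CoachID, JerseyNo, League, MatchID, Position, Season, Stadium}, the whole schema; {CoachID, JerseyNo} is a candidate key.
Closure of {CoachID, Position} is {City, CoachID, JerseyNo, League, MatchID, Position, Season, Stadium}, the whole schema; {CoachID, Position} is a candidate key.
Closure of {Position, Stadium} is {City, CoachID, JerseyNo, League, MatchID, Position, Season, Stadium}, the whole schema; {Position, Stadium} is a candidate key.
These are minimal and exhaustive — every other superkey contains one of them.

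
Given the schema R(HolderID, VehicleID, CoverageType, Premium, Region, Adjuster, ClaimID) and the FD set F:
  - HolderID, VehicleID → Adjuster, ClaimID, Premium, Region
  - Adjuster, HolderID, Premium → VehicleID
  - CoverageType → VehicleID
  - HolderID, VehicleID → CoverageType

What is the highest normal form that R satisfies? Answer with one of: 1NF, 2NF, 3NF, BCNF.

Candidate keys: {Adjuster, HolderID, Premium}, {CoverageType, HolderID}, {HolderID, VehicleID}. Prime attributes: {Adjuster, CoverageType, HolderID, Premium, VehicleID}.
For CoverageType → VehicleID we have {CoverageType}⁺ = {CoverageType, VehicleID}; {CoverageType} is not a superkey, so BCNF fails.
But every attribute on its right side ({VehicleID}) is prime, and the same holds for every other non-superkey FD, so 3NF still holds.

3NF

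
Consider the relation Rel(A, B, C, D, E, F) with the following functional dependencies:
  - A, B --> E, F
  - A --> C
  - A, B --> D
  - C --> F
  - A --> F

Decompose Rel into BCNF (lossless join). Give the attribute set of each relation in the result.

{A, B, D, E}; {A, C}; {C, F}

Candidate key of the original relation: {A, B}.
{A, B, C, D, E, F}: {A} determines {A, C, F} here but is not a superkey — split on A --> C, F, giving {A, C, F} and {A, B, D, E}.
{A, C, F}: {C} determines {C, F} here but is not a superkey — split on C --> F, giving {C, F} and {A, C}.
{C, F} has no BCNF violation.
{A, C} has no BCNF violation.
{A, B, D, E} has no BCNF violation.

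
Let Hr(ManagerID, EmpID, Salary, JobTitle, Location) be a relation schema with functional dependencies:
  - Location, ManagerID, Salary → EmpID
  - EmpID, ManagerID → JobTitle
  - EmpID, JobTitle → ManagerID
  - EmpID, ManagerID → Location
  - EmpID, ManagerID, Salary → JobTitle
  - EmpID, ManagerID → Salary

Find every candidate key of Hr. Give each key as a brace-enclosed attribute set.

{EmpID, JobTitle}⁺ = {EmpID, JobTitle, Location, ManagerID, Salary}, which is every attribute, so {EmpID, JobTitle} is a candidate key.
{EmpID, ManagerID}⁺ = {EmpID, JobTitle, Location, ManagerID, Salary}, which is every attribute, so {EmpID, ManagerID} is a candidate key.
{Location, ManagerID, Salary}⁺ = {EmpID, JobTitle, Location, ManagerID, Salary}, which is every attribute, so {Location, ManagerID, Salary} is a candidate key.
Any other superkey properly contains one of these, so there are no further candidate keys.

{EmpID, JobTitle}, {EmpID, ManagerID}, {Location, ManagerID, Salary}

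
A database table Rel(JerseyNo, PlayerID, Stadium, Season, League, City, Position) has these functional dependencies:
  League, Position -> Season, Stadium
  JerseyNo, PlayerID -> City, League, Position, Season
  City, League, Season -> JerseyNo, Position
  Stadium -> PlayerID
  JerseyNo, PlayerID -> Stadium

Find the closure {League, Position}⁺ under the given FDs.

Start with {League, Position}.
League, Position -> Season, Stadium applies; add {Season, Stadium} → now {League, Position, Season, Stadium}.
Stadium -> PlayerID applies; add {PlayerID} → now {League, PlayerID, Position, Season, Stadium}.
No further FD applies.

{League, PlayerID, Position, Season, Stadium}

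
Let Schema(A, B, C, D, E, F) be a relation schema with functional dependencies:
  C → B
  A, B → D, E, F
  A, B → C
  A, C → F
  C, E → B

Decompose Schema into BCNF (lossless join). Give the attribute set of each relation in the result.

{A, C, D, E, F}; {B, C}

Candidate keys of the original relation: {A, B}, {A, C}.
In {A, B, C, D, E, F}, {C} is not a superkey ({C}⁺ restricted to this set is {B, C}), so split on C → B into {B, C} and {A, C, D, E, F}.
{B, C} is in BCNF.
{A, C, D, E, F} is in BCNF.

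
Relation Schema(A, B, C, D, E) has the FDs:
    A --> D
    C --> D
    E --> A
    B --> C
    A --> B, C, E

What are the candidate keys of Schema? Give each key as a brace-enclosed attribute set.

{A}⁺ = {A, B, C, D, E} — all of the relation — so {A} is a candidate key.
{E}⁺ = {A, B, C, D, E} — all of the relation — so {E} is a candidate key.
Any other superkey properly contains one of these, so there are no further candidate keys.

{A}, {E}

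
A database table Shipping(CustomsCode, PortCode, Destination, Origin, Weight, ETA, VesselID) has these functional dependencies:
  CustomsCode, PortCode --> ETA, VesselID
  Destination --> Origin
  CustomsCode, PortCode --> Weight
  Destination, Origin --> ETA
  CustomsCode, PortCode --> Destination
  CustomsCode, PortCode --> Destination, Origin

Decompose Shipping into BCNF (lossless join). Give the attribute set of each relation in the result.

Candidate key of the original relation: {CustomsCode, PortCode}.
Within {CustomsCode, Destination, ETA, Origin, PortCode, VesselID, Weight}: {Destination}⁺ ∩ {CustomsCode, Destination, ETA, Origin, PortCode, VesselID, Weight} = {Destination, ETA, Origin}, not the whole set, so Destination --> ETA, Origin violates BCNF; decompose into {Destination, ETA, Origin} and {CustomsCode, Destination, PortCode, VesselID, Weight}.
{Destination, ETA, Origin} is in BCNF.
{CustomsCode, Destination, PortCode, VesselID, Weight} is in BCNF.

{CustomsCode, Destination, PortCode, VesselID, Weight}; {Destination, ETA, Origin}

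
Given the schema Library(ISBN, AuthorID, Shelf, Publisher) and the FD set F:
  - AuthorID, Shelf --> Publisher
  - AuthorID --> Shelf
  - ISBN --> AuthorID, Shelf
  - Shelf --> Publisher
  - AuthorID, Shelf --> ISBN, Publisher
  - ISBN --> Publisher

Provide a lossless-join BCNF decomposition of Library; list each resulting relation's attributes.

{AuthorID, ISBN, Shelf}; {Publisher, Shelf}

Candidate keys of the original relation: {AuthorID}, {ISBN}.
{AuthorID, ISBN, Publisher, Shelf}: {Shelf} determines {Publisher, Shelf} here but is not a superkey — split on Shelf --> Publisher, giving {Publisher, Shelf} and {AuthorID, ISBN, Shelf}.
{Publisher, Shelf} has no BCNF violation.
{AuthorID, ISBN, Shelf} has no BCNF violation.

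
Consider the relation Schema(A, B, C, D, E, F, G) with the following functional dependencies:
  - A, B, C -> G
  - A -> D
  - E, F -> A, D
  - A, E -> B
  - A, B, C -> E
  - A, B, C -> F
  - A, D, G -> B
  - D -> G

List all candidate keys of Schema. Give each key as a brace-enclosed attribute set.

{A, C}, {C, E, F}

Attributes never on any right-hand side: {C} — every candidate key must contain it.
{A, C}⁺ = {A, B, C, D, E, F, G} — all of the relation — so {A, C} is a candidate key.
{C, E, F}⁺ = {A, B, C, D, E, F, G} — all of the relation — so {C, E, F} is a candidate key.
These are minimal and exhaustive — every other superkey contains one of them.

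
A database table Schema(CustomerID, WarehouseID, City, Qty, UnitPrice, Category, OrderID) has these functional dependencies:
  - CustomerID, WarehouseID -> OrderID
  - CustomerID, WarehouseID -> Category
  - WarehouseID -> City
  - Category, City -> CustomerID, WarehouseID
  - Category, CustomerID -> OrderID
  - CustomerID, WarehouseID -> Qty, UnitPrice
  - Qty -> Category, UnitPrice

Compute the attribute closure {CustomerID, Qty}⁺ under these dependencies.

Start with {CustomerID, Qty}.
Qty -> Category, UnitPrice applies; add {Category, UnitPrice} → now {Category, CustomerID, Qty, UnitPrice}.
Category, CustomerID -> OrderID applies; add {OrderID} → now {Category, CustomerID, OrderID, Qty, UnitPrice}.
No further FD applies.

{Category, CustomerID, OrderID, Qty, UnitPrice}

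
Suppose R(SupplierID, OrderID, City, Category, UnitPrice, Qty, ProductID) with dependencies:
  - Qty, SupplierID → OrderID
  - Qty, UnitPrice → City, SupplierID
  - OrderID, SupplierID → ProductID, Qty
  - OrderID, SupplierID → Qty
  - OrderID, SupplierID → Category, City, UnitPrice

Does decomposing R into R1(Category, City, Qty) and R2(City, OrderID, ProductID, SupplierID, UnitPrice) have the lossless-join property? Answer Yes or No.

Common attributes: {City}; their closure is {City}.
Neither R1 nor R2 is contained in that closure, so the decomposition is lossy.

No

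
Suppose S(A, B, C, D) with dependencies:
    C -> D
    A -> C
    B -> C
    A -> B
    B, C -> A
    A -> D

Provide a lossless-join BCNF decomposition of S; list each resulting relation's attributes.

{A, B, C}; {C, D}

Candidate keys of the original relation: {A}, {B}.
In {A, B, C, D}, {C} is not a superkey ({C}⁺ restricted to this set is {C, D}), so split on C -> D into {C, D} and {A, B, C}.
{C, D} has no BCNF violation.
{A, B, C} has no BCNF violation.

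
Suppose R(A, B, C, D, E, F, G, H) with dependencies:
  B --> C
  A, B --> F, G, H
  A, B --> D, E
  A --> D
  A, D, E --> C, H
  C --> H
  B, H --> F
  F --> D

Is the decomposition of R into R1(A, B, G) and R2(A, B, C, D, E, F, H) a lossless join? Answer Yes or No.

Common attributes: {A, B}; their closure is {A, B, C, D, E, F, G, H}.
Since R1 ⊆ {A, B, C, D, E, F, G, H}, the intersection is a superkey of R1; the decomposition is lossless.

Yes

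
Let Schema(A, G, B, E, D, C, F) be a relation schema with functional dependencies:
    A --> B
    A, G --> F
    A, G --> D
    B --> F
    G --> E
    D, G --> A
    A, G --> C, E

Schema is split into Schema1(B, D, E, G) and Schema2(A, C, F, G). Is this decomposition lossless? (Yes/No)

Schema1 ∩ Schema2 = {G}; its closure under F is {E, G}.
Neither Schema1 nor Schema2 is contained in that closure, so the decomposition is lossy.

No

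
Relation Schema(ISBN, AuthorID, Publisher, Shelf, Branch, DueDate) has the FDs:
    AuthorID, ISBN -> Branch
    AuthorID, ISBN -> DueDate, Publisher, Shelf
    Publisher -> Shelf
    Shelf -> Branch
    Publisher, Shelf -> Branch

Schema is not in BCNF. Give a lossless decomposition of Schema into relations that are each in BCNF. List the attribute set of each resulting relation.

Candidate key of the original relation: {AuthorID, ISBN}.
Within {AuthorID, Branch, DueDate, ISBN, Publisher, Shelf}: {Publisher}⁺ ∩ {AuthorID, Branch, DueDate, ISBN, Publisher, Shelf} = {Branch, Publisher, Shelf}, not the whole set, so Publisher -> Branch, Shelf violates BCNF; decompose into {Branch, Publisher, Shelf} and {AuthorID, DueDate, ISBN, Publisher}.
Within {Branch, Publisher, Shelf}: {Shelf}⁺ ∩ {Branch, Publisher, Shelf} = {Branch, Shelf}, not the whole set, so Shelf -> Branch violates BCNF; decompose into {Branch, Shelf} and {Publisher, Shelf}.
{Branch, Shelf} has no BCNF violation.
{Publisher, Shelf} has no BCNF violation.
{AuthorID, DueDate, ISBN, Publisher} has no BCNF violation.

{AuthorID, DueDate, ISBN, Publisher}; {Branch, Shelf}; {Publisher, Shelf}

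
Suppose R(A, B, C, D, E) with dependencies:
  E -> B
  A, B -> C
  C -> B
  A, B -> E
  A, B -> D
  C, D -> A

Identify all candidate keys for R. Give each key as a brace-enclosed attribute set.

{A, B}⁺ = {A, B, C, D, E} — all of the relation — so {A, B} is a candidate key.
{A, C}⁺ = {A, B, C, D, E} — all of the relation — so {A, C} is a candidate key.
{A, E}⁺ = {A, B, C, D, E} — all of the relation — so {A, E} is a candidate key.
{C, D}⁺ = {A, B, C, D, E} — all of the relation — so {C, D} is a candidate key.
These are minimal and exhaustive — every other superkey contains one of them.

{A, B}, {A, C}, {A, E}, {C, D}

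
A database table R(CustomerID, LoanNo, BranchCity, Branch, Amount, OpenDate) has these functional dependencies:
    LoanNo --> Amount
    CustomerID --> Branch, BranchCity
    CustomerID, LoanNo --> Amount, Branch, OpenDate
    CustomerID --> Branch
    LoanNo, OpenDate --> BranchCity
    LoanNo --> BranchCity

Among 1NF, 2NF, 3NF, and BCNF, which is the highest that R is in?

1NF

Candidate key: {CustomerID, LoanNo}. Prime attributes: {CustomerID, LoanNo}.
LoanNo --> Amount breaks BCNF: {LoanNo}⁺ = {Amount, BranchCity, LoanNo}, so {LoanNo} is not a superkey.
LoanNo --> Amount has non-prime {Amount} on the right and a non-superkey on the left, so 3NF fails.
The proper key subset {CustomerID} of {CustomerID, LoanNo} determines non-prime {Branch, BranchCity}, so the relation is not even in 2NF.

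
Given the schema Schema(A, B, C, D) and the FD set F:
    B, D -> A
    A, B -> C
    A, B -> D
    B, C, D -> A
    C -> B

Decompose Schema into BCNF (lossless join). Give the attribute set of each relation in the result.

Candidate keys of the original relation: {A, B}, {A, C}, {B, D}, {C, D}.
Within {A, B, C, D}: {C}⁺ ∩ {A, B, C, D} = {B, C}, not the whole set, so C -> B violates BCNF; decompose into {B, C} and {A, C, D}.
{B, C}: every determinant is a superkey — BCNF.
{A, C, D}: every determinant is a superkey — BCNF.

{A, C, D}; {B, C}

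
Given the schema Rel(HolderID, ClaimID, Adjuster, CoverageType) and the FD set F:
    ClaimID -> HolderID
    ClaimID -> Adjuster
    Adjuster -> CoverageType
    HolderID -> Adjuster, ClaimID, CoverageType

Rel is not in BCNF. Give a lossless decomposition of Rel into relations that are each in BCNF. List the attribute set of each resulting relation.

{Adjuster, ClaimID, HolderID}; {Adjuster, CoverageType}

Candidate keys of the original relation: {ClaimID}, {HolderID}.
In {Adjuster, ClaimID, CoverageType, HolderID}, {Adjuster} is not a superkey ({Adjuster}⁺ restricted to this set is {Adjuster, CoverageType}), so split on Adjuster -> CoverageType into {Adjuster, CoverageType} and {Adjuster, ClaimID, HolderID}.
{Adjuster, CoverageType} is in BCNF.
{Adjuster, ClaimID, HolderID} is in BCNF.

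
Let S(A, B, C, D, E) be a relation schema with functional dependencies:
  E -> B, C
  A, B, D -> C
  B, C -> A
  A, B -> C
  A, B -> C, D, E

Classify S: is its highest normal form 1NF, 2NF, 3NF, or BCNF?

Candidate keys: {A, B}, {B, C}, {E}. Prime attributes: {A, B, C, E}.
Each dependency's left side is a superkey — BCNF holds.

BCNF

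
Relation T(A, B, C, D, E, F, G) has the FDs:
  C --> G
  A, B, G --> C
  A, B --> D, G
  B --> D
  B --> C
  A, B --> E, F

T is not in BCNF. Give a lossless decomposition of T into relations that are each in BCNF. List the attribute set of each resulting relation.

{A, B, E, F}; {B, C, D}; {C, G}

Candidate key of the original relation: {A, B}.
Within {A, B, C, D, E, F, G}: {C}⁺ ∩ {A, B, C, D, E, F, G} = {C, G}, not the whole set, so C --> G violates BCNF; decompose into {C, G} and {A, B, C, D, E, F}.
{C, G} is in BCNF.
Within {A, B, C, D, E, F}: {B}⁺ ∩ {A, B, C, D, E, F} = {B, C, D}, not the whole set, so B --> C, D violates BCNF; decompose into {B, C, D} and {A, B, E, F}.
{B, C, D} is in BCNF.
{A, B, E, F} is in BCNF.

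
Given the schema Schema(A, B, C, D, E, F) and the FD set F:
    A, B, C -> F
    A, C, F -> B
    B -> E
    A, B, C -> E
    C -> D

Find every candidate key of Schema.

{A, B, C}, {A, C, F}

No FD produces {A, C}, so they must be in every candidate key.
Closure of {A, B, C} is {A, B, C, D, E, F}, the whole schema; {A, B, C} is a candidate key.
Closure of {A, C, F} is {A, B, C, D, E, F}, the whole schema; {A, C, F} is a candidate key.
No proper subset of any of these is a key, and no other minimal superkey exists.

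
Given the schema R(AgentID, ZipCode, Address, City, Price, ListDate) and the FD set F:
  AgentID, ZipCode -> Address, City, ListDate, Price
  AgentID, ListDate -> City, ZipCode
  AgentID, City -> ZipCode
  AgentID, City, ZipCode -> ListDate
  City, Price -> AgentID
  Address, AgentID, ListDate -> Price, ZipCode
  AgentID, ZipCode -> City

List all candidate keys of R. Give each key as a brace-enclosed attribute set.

{AgentID, City}, {AgentID, ListDate}, {AgentID, ZipCode}, {City, Price}

{AgentID, City} is a candidate key since {AgentID, City}⁺ = {Address, AgentID, City, ListDate, Price, ZipCode} covers every attribute.
{AgentID, ListDate} is a candidate key since {AgentID, ListDate}⁺ = {Address, AgentID, City, ListDate, Price, ZipCode} covers every attribute.
{AgentID, ZipCode} is a candidate key since {AgentID, ZipCode}⁺ = {Address, AgentID, City, ListDate, Price, ZipCode} covers every attribute.
{City, Price} is a candidate key since {City, Price}⁺ = {Address, AgentID, City, ListDate, Price, ZipCode} covers every attribute.
Any other superkey properly contains one of these, so there are no further candidate keys.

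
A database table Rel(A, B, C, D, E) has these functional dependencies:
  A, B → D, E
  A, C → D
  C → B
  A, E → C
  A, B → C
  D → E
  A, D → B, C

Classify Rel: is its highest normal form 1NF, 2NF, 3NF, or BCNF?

3NF

Candidate keys: {A, B}, {A, C}, {A, D}, {A, E}. Prime attributes: {A, B, C, D, E}.
For C → B we have {C}⁺ = {B, C}; {C} is not a superkey, so BCNF fails.
But every attribute on its right side ({B}) is prime, and the same holds for every other non-superkey FD, so 3NF still holds.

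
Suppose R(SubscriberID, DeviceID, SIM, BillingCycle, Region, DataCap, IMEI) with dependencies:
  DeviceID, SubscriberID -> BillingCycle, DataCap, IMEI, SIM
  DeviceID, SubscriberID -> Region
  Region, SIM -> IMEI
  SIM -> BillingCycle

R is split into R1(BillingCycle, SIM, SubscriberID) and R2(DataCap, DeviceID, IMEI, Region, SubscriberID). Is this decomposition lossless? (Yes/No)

No

Common attributes: {SubscriberID}; their closure is {SubscriberID}.
The closure covers neither R1 nor R2 entirely; the join is not lossless.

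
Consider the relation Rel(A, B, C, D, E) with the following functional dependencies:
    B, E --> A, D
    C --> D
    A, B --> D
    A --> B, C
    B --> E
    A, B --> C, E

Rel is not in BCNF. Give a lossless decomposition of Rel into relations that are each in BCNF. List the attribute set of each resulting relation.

Candidate keys of the original relation: {A}, {B}.
Within {A, B, C, D, E}: {C}⁺ ∩ {A, B, C, D, E} = {C, D}, not the whole set, so C --> D violates BCNF; decompose into {C, D} and {A, B, C, E}.
{C, D} is in BCNF.
{A, B, C, E} is in BCNF.

{A, B, C, E}; {C, D}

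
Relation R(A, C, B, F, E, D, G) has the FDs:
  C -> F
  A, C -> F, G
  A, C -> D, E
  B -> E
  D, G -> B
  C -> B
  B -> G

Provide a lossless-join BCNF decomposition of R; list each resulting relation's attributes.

Candidate key of the original relation: {A, C}.
Within {A, B, C, D, E, F, G}: {C}⁺ ∩ {A, B, C, D, E, F, G} = {B, C, E, F, G}, not the whole set, so C -> B, E, F, G violates BCNF; decompose into {B, C, E, F, G} and {A, C, D}.
Within {B, C, E, F, G}: {B}⁺ ∩ {B, C, E, F, G} = {B, E, G}, not the whole set, so B -> E, G violates BCNF; decompose into {B, E, G} and {B, C, F}.
{B, E, G}: every determinant is a superkey — BCNF.
{B, C, F}: every determinant is a superkey — BCNF.
{A, C, D}: every determinant is a superkey — BCNF.

{A, C, D}; {B, C, F}; {B, E, G}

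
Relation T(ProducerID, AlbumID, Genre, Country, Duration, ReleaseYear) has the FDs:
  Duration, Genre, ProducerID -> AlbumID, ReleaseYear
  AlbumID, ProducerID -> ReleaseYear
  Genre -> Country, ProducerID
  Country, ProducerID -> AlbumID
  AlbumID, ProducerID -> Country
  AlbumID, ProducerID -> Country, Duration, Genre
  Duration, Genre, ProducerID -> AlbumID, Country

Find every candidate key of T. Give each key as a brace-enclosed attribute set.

{AlbumID, ProducerID}, {Country, ProducerID}, {Genre}

{Genre} is a candidate key since {Genre}⁺ = {AlbumID, Country, Duration, Genre, ProducerID, ReleaseYear} covers every attribute.
{AlbumID, ProducerID} is a candidate key since {AlbumID, ProducerID}⁺ = {AlbumID, Country, Duration, Genre, ProducerID, ReleaseYear} covers every attribute.
{Country, ProducerID} is a candidate key since {Country, ProducerID}⁺ = {AlbumID, Country, Duration, Genre, ProducerID, ReleaseYear} covers every attribute.
These are minimal and exhaustive — every other superkey contains one of them.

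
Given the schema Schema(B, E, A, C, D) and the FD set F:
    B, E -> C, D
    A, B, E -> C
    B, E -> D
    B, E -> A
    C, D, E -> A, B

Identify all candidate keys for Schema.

{B, E}, {C, D, E}

No FD produces {E}, so it must be in every candidate key.
Closure of {B, E} is {A, B, C, D, E}, the whole schema; {B, E} is a candidate key.
Closure of {C, D, E} is {A, B, C, D, E}, the whole schema; {C, D, E} is a candidate key.
Any other superkey properly contains one of these, so there are no further candidate keys.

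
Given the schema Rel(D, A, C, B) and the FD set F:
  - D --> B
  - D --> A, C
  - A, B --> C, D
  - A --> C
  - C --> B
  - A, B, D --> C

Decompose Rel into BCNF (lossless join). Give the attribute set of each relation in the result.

{A, C, D}; {B, C}

Candidate keys of the original relation: {A}, {D}.
Within {A, B, C, D}: {C}⁺ ∩ {A, B, C, D} = {B, C}, not the whole set, so C --> B violates BCNF; decompose into {B, C} and {A, C, D}.
{B, C}: every determinant is a superkey — BCNF.
{A, C, D}: every determinant is a superkey — BCNF.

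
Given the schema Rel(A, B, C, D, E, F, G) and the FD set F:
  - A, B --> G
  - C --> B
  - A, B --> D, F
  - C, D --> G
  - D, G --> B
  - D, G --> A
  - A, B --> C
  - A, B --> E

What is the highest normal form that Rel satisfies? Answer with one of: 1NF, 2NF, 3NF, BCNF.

Candidate keys: {A, B}, {A, C}, {C, D}, {D, G}. Prime attributes: {A, B, C, D, G}.
C --> B breaks BCNF: {C}⁺ = {B, C}, so {C} is not a superkey.
Its right-hand attributes {B} are all prime, as are those of every other non-superkey FD — the relation is in 3NF.

3NF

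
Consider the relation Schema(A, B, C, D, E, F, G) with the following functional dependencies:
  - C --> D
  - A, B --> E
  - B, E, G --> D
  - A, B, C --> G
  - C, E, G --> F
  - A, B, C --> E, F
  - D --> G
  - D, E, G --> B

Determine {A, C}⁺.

Start with {A, C}.
C --> D applies; add {D} → now {A, C, D}.
D --> G applies; add {G} → now {A, C, D, G}.
No further FD applies.

{A, C, D, G}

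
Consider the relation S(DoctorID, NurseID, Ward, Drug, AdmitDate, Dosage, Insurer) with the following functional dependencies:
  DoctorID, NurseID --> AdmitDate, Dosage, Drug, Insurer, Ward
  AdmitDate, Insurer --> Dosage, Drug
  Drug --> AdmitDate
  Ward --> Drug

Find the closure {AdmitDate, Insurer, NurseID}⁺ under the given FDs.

Start with {AdmitDate, Insurer, NurseID}.
AdmitDate, Insurer --> Dosage, Drug applies; add {Dosage, Drug} → now {AdmitDate, Dosage, Drug, Insurer, NurseID}.
No further FD applies.

{AdmitDate, Dosage, Drug, Insurer, NurseID}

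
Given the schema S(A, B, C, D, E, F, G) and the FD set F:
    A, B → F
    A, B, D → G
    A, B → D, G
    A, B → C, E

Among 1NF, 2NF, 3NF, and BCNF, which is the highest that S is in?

Candidate key: {A, B}. Prime attributes: {A, B}.
Every FD has a superkey on the left, so the relation is in BCNF.

BCNF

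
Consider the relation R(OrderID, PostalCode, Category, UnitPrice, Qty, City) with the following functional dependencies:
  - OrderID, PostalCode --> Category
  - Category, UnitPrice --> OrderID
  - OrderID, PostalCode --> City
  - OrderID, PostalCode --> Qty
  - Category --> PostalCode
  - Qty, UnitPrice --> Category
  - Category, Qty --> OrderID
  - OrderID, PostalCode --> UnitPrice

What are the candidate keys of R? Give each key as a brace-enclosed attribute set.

{Category, OrderID}⁺ = {Category, City, OrderID, PostalCode, Qty, UnitPrice}, which is every attribute, so {Category, OrderID} is a candidate key.
{Category, Qty}⁺ = {Category, City, OrderID, PostalCode, Qty, UnitPrice}, which is every attribute, so {Category, Qty} is a candidate key.
{Category, UnitPrice}⁺ = {Category, City, OrderID, PostalCode, Qty, UnitPrice}, which is every attribute, so {Category, UnitPrice} is a candidate key.
{OrderID, PostalCode}⁺ = {Category, City, OrderID, PostalCode, Qty, UnitPrice}, which is every attribute, so {OrderID, PostalCode} is a candidate key.
{Qty, UnitPrice}⁺ = {Category, City, OrderID, PostalCode, Qty, UnitPrice}, which is every attribute, so {Qty, UnitPrice} is a candidate key.
These are minimal and exhaustive — every other superkey contains one of them.

{Category, OrderID}, {Category, Qty}, {Category, UnitPrice}, {OrderID, PostalCode}, {Qty, UnitPrice}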